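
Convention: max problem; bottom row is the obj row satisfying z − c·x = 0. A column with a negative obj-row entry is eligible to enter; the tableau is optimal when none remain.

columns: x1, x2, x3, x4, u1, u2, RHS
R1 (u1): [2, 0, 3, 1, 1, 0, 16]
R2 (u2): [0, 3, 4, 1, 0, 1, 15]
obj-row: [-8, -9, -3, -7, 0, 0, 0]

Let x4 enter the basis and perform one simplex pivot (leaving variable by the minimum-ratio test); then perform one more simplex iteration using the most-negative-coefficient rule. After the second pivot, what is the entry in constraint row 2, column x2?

3

Ratio test on column x4 — row 1: 16/1 = 16; row 2: 15/1 = 15. Minimum is 15 at row 2 (u2 leaves); pivot element 1.
Divide row 2 by 1; eliminate column x4 from the other rows.
Second iteration: most negative obj-row entry is -8 in column x1, so x1 enters.
Ratio test on column x1 — row 1: 1/2 = 1/2; row 2: entry 0 ≤ 0. Minimum is 1/2 at row 1 (u1 leaves); pivot element 2.
Divide row 1 by 2; eliminate column x1 from the other rows.
After both pivots, the entry at constraint row 2, column x2 is 3.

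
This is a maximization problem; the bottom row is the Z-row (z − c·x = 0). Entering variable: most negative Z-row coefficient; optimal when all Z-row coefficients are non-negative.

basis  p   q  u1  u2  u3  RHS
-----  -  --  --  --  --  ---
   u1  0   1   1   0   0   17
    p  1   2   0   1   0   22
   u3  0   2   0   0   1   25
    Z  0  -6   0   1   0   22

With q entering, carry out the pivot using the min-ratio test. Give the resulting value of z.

Ratio test on column q — row 1: 17/1 = 17; row 2: 22/2 = 11; row 3: 25/2 = 25/2. Minimum is 11 at row 2 (p leaves); pivot element 2.
Pivot on row 2; the Z-row RHS becomes 22 − (-6)·11 = 88.

88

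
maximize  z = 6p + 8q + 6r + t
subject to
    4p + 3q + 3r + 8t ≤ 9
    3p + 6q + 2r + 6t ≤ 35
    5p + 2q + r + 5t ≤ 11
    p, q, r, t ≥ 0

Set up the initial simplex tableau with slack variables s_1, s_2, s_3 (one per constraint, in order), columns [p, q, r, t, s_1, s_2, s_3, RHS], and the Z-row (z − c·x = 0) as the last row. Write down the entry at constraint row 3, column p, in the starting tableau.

5

Constraint 3 has coefficient 5 on p.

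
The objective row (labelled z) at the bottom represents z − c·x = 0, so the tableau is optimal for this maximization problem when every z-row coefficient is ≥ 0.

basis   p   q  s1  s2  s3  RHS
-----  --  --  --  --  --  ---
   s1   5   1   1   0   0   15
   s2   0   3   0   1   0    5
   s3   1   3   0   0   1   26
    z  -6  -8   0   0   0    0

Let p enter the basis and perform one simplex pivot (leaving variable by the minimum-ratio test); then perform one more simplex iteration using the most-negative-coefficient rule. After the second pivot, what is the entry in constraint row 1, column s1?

Ratio test on column p — row 1: 15/5 = 3; row 2: entry 0 ≤ 0; row 3: 26/1 = 26. Minimum is 3 at row 1 (s1 leaves); pivot element 5.
Divide row 1 by 5; eliminate column p from the other rows.
Second iteration: most negative z-row entry is -34/5 in column q, so q enters.
Ratio test on column q — row 1: 3/(1/5) = 15; row 2: 5/3 = 5/3; row 3: 23/(14/5) = 115/14. Minimum is 5/3 at row 2 (s2 leaves); pivot element 3.
Divide row 2 by 3; eliminate column q from the other rows.
After both pivots, the entry at constraint row 1, column s1 is 1/5.

1/5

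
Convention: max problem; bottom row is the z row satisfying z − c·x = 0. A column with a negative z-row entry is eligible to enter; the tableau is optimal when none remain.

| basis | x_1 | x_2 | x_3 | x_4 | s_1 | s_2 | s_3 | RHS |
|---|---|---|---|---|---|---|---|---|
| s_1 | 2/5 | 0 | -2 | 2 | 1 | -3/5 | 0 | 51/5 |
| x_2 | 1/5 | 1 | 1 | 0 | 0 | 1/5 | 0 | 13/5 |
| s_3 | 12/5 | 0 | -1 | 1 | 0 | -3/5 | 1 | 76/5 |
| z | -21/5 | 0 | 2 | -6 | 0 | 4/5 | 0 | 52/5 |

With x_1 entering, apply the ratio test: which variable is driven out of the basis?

Column x_1 entries and ratios — s_1: (51/5)/(2/5) = 51/2; x_2: (13/5)/(1/5) = 13; s_3: (76/5)/(12/5) = 19/3.
Smallest ratio is 19/3 in the row of s_3, so s_3 leaves.

s_3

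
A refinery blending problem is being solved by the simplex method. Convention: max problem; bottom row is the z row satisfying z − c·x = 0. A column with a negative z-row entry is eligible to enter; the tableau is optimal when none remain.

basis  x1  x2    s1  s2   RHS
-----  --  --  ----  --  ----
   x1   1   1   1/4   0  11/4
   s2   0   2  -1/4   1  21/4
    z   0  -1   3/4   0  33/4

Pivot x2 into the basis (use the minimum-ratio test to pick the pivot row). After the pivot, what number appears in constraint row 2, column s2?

Ratio test on column x2 — row 1: (11/4)/1 = 11/4; row 2: (21/4)/2 = 21/8. Minimum is 21/8 at row 2 (s2 leaves); pivot element 2.
Divide row 2 by 2; eliminate column x2 from the other rows.
In the new row 2, the s2 entry is the old entry divided by the pivot: 1/2 = 1/2.

1/2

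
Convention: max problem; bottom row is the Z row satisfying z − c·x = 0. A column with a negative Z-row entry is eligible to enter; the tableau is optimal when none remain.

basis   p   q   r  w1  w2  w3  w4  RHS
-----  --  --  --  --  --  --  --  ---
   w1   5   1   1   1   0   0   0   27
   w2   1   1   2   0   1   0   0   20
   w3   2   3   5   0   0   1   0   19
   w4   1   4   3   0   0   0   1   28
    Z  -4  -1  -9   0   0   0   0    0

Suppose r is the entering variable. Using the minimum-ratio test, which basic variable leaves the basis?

Column r entries and ratios — w1: 27/1 = 27; w2: 20/2 = 10; w3: 19/5 = 19/5; w4: 28/3 = 28/3.
Smallest ratio is 19/5 in the row of w3, so w3 leaves.

w3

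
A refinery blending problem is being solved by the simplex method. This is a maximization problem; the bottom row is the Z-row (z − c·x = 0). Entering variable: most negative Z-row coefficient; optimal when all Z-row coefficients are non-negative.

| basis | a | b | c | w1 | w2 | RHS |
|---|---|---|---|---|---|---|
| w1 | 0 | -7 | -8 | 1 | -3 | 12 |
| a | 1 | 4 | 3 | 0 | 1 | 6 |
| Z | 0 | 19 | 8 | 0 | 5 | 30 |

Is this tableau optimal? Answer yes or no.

Every Z-row coefficient is ≥ 0, so the tableau is optimal.

yes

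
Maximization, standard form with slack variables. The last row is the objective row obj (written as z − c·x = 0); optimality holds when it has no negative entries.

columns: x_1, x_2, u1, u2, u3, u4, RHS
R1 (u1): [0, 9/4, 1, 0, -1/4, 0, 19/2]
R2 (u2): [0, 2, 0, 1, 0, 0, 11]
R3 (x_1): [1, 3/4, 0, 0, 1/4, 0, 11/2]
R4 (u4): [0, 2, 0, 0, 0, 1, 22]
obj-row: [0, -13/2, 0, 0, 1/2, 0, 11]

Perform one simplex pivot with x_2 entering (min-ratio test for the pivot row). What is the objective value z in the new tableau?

346/9

Ratio test on column x_2 — row 1: (19/2)/(9/4) = 38/9; row 2: 11/2 = 11/2; row 3: (11/2)/(3/4) = 22/3; row 4: 22/2 = 11. Minimum is 38/9 at row 1 (u1 leaves); pivot element 9/4.
Pivot on row 1; the obj-row RHS becomes 11 − (-13/2)·(38/9) = 346/9.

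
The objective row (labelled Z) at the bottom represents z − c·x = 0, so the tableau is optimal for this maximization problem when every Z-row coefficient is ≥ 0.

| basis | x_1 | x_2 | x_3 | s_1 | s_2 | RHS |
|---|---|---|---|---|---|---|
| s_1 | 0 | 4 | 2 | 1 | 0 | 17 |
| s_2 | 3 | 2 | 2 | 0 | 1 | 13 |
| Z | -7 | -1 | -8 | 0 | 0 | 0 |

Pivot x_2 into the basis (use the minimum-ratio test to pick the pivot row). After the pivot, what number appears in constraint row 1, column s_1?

Ratio test on column x_2 — row 1: 17/4 = 17/4; row 2: 13/2 = 13/2. Minimum is 17/4 at row 1 (s_1 leaves); pivot element 4.
Divide row 1 by 4; eliminate column x_2 from the other rows.
In the new row 1, the s_1 entry is the old entry divided by the pivot: 1/4 = 1/4.

1/4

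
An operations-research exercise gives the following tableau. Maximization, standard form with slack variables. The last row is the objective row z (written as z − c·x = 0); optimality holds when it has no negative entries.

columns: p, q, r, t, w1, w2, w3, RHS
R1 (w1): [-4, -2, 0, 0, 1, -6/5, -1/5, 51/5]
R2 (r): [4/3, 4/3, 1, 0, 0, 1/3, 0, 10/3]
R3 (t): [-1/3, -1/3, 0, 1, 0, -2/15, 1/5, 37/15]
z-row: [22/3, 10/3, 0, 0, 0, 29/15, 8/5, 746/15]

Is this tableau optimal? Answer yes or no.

Every z-row coefficient is ≥ 0, so the tableau is optimal.

yes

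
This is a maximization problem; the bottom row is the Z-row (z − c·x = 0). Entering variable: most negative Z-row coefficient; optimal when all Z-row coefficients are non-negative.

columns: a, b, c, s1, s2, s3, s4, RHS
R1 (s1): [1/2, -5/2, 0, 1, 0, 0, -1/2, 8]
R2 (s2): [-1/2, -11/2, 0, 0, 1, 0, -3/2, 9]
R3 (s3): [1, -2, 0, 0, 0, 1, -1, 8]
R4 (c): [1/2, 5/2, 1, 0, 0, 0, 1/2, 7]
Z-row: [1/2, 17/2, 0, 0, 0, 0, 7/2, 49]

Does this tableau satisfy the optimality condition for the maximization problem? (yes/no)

Every Z-row coefficient is ≥ 0, so the tableau is optimal.

yes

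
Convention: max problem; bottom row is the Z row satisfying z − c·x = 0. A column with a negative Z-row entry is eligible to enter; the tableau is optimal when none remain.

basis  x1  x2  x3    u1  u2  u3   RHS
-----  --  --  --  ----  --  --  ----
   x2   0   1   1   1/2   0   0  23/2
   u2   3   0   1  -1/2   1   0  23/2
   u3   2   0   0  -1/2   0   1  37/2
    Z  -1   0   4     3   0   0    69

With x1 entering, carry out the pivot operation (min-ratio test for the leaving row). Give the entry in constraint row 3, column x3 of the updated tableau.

Ratio test on column x1 — row 1: entry 0 ≤ 0; row 2: (23/2)/3 = 23/6; row 3: (37/2)/2 = 37/4. Minimum is 23/6 at row 2 (u2 leaves); pivot element 3.
Divide row 2 by 3; eliminate column x1 from the other rows.
Row 3 update in column x3: 0 − 2·(1/3) = -2/3.

-2/3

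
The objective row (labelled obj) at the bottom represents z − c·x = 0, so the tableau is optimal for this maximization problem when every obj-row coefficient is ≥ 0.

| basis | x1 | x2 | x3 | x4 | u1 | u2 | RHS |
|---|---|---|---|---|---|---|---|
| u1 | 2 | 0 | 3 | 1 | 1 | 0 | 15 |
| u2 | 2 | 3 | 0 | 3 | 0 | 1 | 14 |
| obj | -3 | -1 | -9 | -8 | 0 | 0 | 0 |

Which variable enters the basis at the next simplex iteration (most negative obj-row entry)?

Negative obj-row entries: x1: -3, x2: -1, x3: -9, x4: -8.
The most negative is -9 in column x3, so x3 enters.

x3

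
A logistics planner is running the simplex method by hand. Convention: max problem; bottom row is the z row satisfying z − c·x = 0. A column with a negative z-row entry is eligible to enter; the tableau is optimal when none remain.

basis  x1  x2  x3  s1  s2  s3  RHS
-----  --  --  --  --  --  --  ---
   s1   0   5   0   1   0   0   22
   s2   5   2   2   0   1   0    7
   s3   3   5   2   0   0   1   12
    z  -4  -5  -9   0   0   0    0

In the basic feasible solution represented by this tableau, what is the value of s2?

7

s2 is basic (row 2); its value is the RHS of that row, 7.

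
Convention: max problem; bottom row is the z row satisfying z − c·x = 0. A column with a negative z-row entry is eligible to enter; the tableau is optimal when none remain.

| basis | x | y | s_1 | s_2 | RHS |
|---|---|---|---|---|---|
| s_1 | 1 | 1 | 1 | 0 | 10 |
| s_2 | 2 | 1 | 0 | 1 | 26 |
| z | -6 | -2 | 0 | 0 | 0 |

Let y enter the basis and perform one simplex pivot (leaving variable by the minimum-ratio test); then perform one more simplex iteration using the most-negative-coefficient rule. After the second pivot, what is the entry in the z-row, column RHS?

Ratio test on column y — row 1: 10/1 = 10; row 2: 26/1 = 26. Minimum is 10 at row 1 (s_1 leaves); pivot element 1.
Divide row 1 by 1; eliminate column y from the other rows.
Second iteration: most negative z-row entry is -4 in column x, so x enters.
Ratio test on column x — row 1: 10/1 = 10; row 2: 16/1 = 16. Minimum is 10 at row 1 (y leaves); pivot element 1.
Divide row 1 by 1; eliminate column x from the other rows.
After both pivots, the entry at the z-row, column RHS is 60.

60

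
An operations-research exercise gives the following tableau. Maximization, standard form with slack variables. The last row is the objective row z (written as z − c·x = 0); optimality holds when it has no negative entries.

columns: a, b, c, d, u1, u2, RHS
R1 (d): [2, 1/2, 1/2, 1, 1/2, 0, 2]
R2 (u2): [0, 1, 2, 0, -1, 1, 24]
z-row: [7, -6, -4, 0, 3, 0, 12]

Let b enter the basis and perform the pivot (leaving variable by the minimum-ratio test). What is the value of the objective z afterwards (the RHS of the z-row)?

36

Ratio test on column b — row 1: 2/(1/2) = 4; row 2: 24/1 = 24. Minimum is 4 at row 1 (d leaves); pivot element 1/2.
Pivot on row 1; the z-row RHS becomes 12 − (-6)·4 = 36.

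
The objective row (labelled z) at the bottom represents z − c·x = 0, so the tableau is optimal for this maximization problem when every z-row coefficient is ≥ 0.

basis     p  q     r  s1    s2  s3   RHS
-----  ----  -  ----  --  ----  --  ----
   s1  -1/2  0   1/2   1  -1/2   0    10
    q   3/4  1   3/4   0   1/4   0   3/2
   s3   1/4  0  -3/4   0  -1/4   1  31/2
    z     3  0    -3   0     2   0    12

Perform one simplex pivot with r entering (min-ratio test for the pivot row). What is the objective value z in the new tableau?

Ratio test on column r — row 1: 10/(1/2) = 20; row 2: (3/2)/(3/4) = 2; row 3: entry -3/4 ≤ 0. Minimum is 2 at row 2 (q leaves); pivot element 3/4.
Pivot on row 2; the z-row RHS becomes 12 − (-3)·2 = 18.

18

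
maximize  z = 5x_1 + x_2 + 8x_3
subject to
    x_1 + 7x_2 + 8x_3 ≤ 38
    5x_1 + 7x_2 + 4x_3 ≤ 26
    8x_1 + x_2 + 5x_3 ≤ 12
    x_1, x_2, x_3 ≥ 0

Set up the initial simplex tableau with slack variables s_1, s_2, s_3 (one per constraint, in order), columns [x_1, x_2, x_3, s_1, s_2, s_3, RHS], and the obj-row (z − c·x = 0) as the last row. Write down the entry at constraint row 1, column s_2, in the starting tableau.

0

Slack s_2 belongs to constraint 2; its column is the unit vector e_2, so the entry in row 1 is 0.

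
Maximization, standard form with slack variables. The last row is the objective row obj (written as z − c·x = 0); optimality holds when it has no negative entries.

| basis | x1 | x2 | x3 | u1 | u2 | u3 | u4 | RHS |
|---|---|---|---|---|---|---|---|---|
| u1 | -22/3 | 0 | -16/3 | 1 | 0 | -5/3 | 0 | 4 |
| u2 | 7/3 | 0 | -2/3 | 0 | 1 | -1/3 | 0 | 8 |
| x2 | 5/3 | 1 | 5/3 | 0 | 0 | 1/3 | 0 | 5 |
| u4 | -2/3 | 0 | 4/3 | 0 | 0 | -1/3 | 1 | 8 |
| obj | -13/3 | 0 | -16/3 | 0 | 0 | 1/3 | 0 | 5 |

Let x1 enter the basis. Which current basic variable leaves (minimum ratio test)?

Column x1 entries and ratios — u1: -22/3 ≤ 0, skip; u2: 8/(7/3) = 24/7; x2: 5/(5/3) = 3; u4: -2/3 ≤ 0, skip.
Smallest ratio is 3 in the row of x2, so x2 leaves.

x2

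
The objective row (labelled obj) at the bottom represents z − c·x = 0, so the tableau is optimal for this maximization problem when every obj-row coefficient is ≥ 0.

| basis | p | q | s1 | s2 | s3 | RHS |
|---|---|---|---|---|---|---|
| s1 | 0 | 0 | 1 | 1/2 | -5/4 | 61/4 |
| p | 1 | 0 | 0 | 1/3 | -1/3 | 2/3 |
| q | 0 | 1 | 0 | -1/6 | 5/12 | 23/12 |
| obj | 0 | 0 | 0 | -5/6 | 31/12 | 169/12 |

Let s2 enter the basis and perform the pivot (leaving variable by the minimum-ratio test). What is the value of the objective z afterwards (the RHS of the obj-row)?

63/4

Ratio test on column s2 — row 1: (61/4)/(1/2) = 61/2; row 2: (2/3)/(1/3) = 2; row 3: entry -1/6 ≤ 0. Minimum is 2 at row 2 (p leaves); pivot element 1/3.
Pivot on row 2; the obj-row RHS becomes 169/12 − (-5/6)·2 = 63/4.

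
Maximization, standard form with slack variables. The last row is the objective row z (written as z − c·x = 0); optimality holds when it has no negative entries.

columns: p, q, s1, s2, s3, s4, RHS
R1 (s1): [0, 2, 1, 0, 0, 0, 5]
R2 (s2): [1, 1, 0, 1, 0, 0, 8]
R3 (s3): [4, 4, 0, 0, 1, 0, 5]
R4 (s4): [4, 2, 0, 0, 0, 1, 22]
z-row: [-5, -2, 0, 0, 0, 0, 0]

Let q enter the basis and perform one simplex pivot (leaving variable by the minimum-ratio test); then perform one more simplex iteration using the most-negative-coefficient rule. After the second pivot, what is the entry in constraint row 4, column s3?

-1

Ratio test on column q — row 1: 5/2 = 5/2; row 2: 8/1 = 8; row 3: 5/4 = 5/4; row 4: 22/2 = 11. Minimum is 5/4 at row 3 (s3 leaves); pivot element 4.
Divide row 3 by 4; eliminate column q from the other rows.
Second iteration: most negative z-row entry is -3 in column p, so p enters.
Ratio test on column p — row 1: entry -2 ≤ 0; row 2: entry 0 ≤ 0; row 3: (5/4)/1 = 5/4; row 4: (39/2)/2 = 39/4. Minimum is 5/4 at row 3 (q leaves); pivot element 1.
Divide row 3 by 1; eliminate column p from the other rows.
After both pivots, the entry at constraint row 4, column s3 is -1.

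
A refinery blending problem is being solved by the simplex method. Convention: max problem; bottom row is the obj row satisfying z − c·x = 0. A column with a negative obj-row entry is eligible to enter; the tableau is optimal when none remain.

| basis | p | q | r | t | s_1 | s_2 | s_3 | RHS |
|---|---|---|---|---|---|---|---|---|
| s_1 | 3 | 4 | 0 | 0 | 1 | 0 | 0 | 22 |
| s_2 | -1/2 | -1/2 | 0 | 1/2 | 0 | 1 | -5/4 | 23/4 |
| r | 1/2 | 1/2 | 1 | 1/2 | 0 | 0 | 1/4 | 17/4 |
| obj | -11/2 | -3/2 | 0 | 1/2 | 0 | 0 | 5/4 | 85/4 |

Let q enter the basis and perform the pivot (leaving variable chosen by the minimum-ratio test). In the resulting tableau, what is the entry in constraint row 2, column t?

Ratio test on column q — row 1: 22/4 = 11/2; row 2: entry -1/2 ≤ 0; row 3: (17/4)/(1/2) = 17/2. Minimum is 11/2 at row 1 (s_1 leaves); pivot element 4.
Divide row 1 by 4; eliminate column q from the other rows.
Row 2 update in column t: 1/2 − (-1/2)·0 = 1/2.

1/2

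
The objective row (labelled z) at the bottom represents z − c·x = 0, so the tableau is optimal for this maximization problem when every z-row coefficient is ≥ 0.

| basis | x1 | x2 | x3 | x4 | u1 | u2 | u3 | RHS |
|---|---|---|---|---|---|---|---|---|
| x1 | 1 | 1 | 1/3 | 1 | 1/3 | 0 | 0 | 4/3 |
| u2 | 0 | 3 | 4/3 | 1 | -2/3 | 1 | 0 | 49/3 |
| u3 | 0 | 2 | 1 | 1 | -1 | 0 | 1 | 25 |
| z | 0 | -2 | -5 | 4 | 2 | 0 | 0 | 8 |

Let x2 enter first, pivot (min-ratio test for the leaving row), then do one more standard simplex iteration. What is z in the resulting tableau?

28

Ratio test on column x2 — row 1: (4/3)/1 = 4/3; row 2: (49/3)/3 = 49/9; row 3: 25/2 = 25/2. Minimum is 4/3 at row 1 (x1 leaves); pivot element 1.
Pivot on row 1; the z-row RHS becomes 8 − (-2)·(4/3) = 32/3.
Next entering variable (most negative z-row entry -13/3): x3.
Ratio test on column x3 — row 1: (4/3)/(1/3) = 4; row 2: (37/3)/(1/3) = 37; row 3: (67/3)/(1/3) = 67. Minimum is 4 at row 1 (x2 leaves); pivot element 1/3.
After the second pivot the z-row RHS is 32/3 − (-13/3)·4 = 28.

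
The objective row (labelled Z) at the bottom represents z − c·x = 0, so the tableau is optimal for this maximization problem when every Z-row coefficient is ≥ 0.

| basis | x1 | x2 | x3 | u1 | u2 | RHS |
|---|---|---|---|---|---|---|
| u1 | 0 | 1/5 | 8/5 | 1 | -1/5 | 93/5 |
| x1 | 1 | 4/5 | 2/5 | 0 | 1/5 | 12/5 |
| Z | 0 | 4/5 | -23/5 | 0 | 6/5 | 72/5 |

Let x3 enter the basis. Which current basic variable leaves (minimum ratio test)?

x1

Column x3 entries and ratios — u1: (93/5)/(8/5) = 93/8; x1: (12/5)/(2/5) = 6.
Smallest ratio is 6 in the row of x1, so x1 leaves.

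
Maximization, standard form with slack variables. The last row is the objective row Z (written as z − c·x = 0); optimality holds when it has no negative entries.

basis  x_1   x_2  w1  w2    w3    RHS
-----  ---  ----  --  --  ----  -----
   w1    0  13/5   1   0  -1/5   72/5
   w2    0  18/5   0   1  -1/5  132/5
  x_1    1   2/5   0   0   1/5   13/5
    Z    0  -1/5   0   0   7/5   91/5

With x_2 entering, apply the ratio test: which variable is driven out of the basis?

w1

Column x_2 entries and ratios — w1: (72/5)/(13/5) = 72/13; w2: (132/5)/(18/5) = 22/3; x_1: (13/5)/(2/5) = 13/2.
Smallest ratio is 72/13 in the row of w1, so w1 leaves.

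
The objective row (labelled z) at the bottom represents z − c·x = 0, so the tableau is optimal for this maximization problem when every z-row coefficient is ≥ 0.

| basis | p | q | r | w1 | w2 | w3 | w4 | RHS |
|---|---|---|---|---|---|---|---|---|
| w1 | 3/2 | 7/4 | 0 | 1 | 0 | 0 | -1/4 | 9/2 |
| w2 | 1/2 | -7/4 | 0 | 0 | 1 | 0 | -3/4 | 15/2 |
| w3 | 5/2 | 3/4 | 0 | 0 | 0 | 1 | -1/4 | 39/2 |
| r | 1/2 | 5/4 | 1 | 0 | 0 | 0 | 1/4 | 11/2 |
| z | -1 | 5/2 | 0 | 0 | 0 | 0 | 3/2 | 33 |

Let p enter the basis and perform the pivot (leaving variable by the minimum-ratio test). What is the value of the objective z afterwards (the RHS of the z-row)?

Ratio test on column p — row 1: (9/2)/(3/2) = 3; row 2: (15/2)/(1/2) = 15; row 3: (39/2)/(5/2) = 39/5; row 4: (11/2)/(1/2) = 11. Minimum is 3 at row 1 (w1 leaves); pivot element 3/2.
Pivot on row 1; the z-row RHS becomes 33 − (-1)·3 = 36.

36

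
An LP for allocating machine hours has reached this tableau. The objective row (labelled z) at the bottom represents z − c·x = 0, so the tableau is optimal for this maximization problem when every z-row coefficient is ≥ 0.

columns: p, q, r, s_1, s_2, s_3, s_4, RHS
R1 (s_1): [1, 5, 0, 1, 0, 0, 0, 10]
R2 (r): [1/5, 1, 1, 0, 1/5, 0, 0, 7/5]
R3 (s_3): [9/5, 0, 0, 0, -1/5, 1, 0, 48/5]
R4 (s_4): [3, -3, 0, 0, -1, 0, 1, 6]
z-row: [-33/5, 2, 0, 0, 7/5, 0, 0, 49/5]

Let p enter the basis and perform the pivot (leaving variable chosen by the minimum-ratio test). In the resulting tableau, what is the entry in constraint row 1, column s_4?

Ratio test on column p — row 1: 10/1 = 10; row 2: (7/5)/(1/5) = 7; row 3: (48/5)/(9/5) = 16/3; row 4: 6/3 = 2. Minimum is 2 at row 4 (s_4 leaves); pivot element 3.
Divide row 4 by 3; eliminate column p from the other rows.
Row 1 update in column s_4: 0 − 1·(1/3) = -1/3.

-1/3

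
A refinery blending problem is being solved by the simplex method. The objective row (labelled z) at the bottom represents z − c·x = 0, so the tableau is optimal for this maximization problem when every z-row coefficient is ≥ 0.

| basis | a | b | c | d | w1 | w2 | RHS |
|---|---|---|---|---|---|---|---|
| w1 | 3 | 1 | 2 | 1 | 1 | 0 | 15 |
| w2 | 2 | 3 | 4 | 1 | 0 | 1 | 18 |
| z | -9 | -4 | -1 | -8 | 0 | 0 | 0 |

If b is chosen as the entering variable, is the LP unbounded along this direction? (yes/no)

Column b has positive entries in row(s) 1, 2, so the ratio test bounds it — not unbounded.

no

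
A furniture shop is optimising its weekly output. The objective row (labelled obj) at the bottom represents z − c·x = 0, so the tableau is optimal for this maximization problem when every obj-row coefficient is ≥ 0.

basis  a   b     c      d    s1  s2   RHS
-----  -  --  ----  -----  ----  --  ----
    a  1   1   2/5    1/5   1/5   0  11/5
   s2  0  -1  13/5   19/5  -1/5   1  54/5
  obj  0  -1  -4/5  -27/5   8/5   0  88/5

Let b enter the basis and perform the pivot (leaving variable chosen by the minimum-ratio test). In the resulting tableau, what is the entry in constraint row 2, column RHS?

Ratio test on column b — row 1: (11/5)/1 = 11/5; row 2: entry -1 ≤ 0. Minimum is 11/5 at row 1 (a leaves); pivot element 1.
Divide row 1 by 1; eliminate column b from the other rows.
Row 2 update in column RHS: 54/5 − (-1)·(11/5) = 13.

13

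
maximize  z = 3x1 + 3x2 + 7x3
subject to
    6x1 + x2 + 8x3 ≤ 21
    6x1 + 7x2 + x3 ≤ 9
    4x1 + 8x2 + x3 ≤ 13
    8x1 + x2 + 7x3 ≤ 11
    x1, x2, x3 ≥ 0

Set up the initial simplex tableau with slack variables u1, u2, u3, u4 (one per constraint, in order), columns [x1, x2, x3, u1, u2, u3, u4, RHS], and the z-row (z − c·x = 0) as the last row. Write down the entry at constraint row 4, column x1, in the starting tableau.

8

Constraint 4 has coefficient 8 on x1.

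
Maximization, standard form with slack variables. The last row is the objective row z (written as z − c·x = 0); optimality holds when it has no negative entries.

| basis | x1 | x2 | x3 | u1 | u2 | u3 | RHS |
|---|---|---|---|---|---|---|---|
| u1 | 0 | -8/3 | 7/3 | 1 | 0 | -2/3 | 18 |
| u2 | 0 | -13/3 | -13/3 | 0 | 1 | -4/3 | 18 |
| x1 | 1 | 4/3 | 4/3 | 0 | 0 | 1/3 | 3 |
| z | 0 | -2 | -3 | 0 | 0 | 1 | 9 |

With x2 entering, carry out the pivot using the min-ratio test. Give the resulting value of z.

Ratio test on column x2 — row 1: entry -8/3 ≤ 0; row 2: entry -13/3 ≤ 0; row 3: 3/(4/3) = 9/4. Minimum is 9/4 at row 3 (x1 leaves); pivot element 4/3.
Pivot on row 3; the z-row RHS becomes 9 − (-2)·(9/4) = 27/2.

27/2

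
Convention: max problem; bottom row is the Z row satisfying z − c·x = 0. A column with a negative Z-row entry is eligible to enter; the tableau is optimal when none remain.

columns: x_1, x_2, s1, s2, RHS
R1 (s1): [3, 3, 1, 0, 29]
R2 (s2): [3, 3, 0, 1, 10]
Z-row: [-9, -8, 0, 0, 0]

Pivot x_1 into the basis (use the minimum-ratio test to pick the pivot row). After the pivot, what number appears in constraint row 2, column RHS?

Ratio test on column x_1 — row 1: 29/3 = 29/3; row 2: 10/3 = 10/3. Minimum is 10/3 at row 2 (s2 leaves); pivot element 3.
Divide row 2 by 3; eliminate column x_1 from the other rows.
In the new row 2, the RHS entry is the old entry divided by the pivot: 10/3 = 10/3.

10/3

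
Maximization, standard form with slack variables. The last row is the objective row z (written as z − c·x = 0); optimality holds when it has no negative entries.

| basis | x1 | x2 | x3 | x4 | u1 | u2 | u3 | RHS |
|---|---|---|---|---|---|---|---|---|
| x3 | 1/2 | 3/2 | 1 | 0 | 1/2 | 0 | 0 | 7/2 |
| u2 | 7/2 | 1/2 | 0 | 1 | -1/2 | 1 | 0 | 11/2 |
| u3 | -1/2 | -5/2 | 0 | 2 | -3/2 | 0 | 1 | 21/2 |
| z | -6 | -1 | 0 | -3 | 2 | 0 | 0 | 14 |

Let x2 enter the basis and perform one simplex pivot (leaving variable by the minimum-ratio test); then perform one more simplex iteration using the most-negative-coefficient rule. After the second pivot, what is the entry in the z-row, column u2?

Ratio test on column x2 — row 1: (7/2)/(3/2) = 7/3; row 2: (11/2)/(1/2) = 11; row 3: entry -5/2 ≤ 0. Minimum is 7/3 at row 1 (x3 leaves); pivot element 3/2.
Divide row 1 by 3/2; eliminate column x2 from the other rows.
Second iteration: most negative z-row entry is -17/3 in column x1, so x1 enters.
Ratio test on column x1 — row 1: (7/3)/(1/3) = 7; row 2: (13/3)/(10/3) = 13/10; row 3: (49/3)/(1/3) = 49. Minimum is 13/10 at row 2 (u2 leaves); pivot element 10/3.
Divide row 2 by 10/3; eliminate column x1 from the other rows.
After both pivots, the entry at the z-row, column u2 is 17/10.

17/10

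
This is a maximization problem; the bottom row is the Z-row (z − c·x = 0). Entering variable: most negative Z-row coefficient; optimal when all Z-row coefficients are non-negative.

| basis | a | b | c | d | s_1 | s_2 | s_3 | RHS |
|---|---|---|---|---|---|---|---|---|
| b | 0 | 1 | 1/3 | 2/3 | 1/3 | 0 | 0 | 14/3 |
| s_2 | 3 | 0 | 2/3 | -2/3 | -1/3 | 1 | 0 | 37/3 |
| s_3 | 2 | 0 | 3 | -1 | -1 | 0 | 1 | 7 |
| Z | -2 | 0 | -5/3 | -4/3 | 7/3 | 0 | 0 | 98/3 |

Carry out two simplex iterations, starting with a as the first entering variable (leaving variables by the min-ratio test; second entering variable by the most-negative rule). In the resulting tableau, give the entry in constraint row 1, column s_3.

6/5

Ratio test on column a — row 1: entry 0 ≤ 0; row 2: (37/3)/3 = 37/9; row 3: 7/2 = 7/2. Minimum is 7/2 at row 3 (s_3 leaves); pivot element 2.
Divide row 3 by 2; eliminate column a from the other rows.
Second iteration: most negative Z-row entry is -7/3 in column d, so d enters.
Ratio test on column d — row 1: (14/3)/(2/3) = 7; row 2: (11/6)/(5/6) = 11/5; row 3: entry -1/2 ≤ 0. Minimum is 11/5 at row 2 (s_2 leaves); pivot element 5/6.
Divide row 2 by 5/6; eliminate column d from the other rows.
After both pivots, the entry at constraint row 1, column s_3 is 6/5.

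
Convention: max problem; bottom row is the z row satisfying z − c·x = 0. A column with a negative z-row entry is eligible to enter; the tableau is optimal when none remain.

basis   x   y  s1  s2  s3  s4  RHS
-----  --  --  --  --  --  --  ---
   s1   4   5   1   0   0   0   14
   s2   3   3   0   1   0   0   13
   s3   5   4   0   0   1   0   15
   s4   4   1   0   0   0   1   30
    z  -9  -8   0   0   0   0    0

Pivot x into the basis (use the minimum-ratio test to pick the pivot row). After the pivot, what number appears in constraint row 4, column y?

Ratio test on column x — row 1: 14/4 = 7/2; row 2: 13/3 = 13/3; row 3: 15/5 = 3; row 4: 30/4 = 15/2. Minimum is 3 at row 3 (s3 leaves); pivot element 5.
Divide row 3 by 5; eliminate column x from the other rows.
Row 4 update in column y: 1 − 4·(4/5) = -11/5.

-11/5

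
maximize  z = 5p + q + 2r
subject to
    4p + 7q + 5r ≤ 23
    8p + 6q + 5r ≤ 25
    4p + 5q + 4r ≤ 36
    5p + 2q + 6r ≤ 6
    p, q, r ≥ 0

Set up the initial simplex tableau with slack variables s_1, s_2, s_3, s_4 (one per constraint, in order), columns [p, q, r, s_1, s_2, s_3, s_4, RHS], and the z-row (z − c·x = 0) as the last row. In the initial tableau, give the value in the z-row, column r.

The z-row carries the negated objective coefficients: the r entry is -2.

-2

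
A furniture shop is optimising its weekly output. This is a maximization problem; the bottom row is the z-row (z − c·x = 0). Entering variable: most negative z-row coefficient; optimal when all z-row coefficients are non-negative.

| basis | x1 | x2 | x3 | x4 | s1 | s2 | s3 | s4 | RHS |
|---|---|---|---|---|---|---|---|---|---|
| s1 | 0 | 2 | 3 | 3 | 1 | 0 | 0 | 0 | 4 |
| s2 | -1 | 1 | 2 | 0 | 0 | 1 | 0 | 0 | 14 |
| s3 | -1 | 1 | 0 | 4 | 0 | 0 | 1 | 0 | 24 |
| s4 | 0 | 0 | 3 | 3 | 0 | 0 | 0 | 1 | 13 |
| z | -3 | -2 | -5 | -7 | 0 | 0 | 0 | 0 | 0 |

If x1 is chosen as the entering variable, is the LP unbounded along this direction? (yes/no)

yes

Every constraint-row entry in column x1 is ≤ 0, so increasing x1 is unbounded.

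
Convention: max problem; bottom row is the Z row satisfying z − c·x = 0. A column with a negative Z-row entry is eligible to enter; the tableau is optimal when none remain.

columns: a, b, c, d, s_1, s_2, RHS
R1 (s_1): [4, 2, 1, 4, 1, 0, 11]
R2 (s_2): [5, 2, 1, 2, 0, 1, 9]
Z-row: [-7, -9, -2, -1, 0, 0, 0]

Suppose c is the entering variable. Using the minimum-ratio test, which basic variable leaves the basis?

s_2

Column c entries and ratios — s_1: 11/1 = 11; s_2: 9/1 = 9.
Smallest ratio is 9 in the row of s_2, so s_2 leaves.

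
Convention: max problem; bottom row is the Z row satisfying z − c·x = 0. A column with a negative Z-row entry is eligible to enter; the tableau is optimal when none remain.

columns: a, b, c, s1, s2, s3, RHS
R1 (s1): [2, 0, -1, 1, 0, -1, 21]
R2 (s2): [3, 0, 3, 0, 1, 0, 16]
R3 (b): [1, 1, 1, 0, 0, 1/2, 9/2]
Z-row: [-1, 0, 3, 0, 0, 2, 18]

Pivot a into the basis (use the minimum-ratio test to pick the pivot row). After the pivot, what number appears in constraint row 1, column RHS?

12

Ratio test on column a — row 1: 21/2 = 21/2; row 2: 16/3 = 16/3; row 3: (9/2)/1 = 9/2. Minimum is 9/2 at row 3 (b leaves); pivot element 1.
Divide row 3 by 1; eliminate column a from the other rows.
Row 1 update in column RHS: 21 − 2·(9/2) = 12.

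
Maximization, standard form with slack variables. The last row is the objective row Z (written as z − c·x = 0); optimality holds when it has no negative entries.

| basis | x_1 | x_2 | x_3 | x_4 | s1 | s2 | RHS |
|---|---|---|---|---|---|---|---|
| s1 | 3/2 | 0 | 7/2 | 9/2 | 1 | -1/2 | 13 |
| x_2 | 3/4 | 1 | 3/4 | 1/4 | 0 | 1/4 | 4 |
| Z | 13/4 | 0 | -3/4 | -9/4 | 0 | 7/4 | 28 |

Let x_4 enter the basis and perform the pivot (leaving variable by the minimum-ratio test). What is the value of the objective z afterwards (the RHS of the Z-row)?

69/2

Ratio test on column x_4 — row 1: 13/(9/2) = 26/9; row 2: 4/(1/4) = 16. Minimum is 26/9 at row 1 (s1 leaves); pivot element 9/2.
Pivot on row 1; the Z-row RHS becomes 28 − (-9/4)·(26/9) = 69/2.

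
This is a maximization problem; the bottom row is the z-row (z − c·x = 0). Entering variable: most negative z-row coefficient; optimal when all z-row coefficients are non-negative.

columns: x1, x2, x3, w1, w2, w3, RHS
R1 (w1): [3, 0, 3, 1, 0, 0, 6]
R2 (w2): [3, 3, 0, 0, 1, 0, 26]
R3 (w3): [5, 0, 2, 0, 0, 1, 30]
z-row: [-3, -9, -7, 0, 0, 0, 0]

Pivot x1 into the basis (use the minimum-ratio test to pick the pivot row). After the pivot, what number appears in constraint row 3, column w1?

Ratio test on column x1 — row 1: 6/3 = 2; row 2: 26/3 = 26/3; row 3: 30/5 = 6. Minimum is 2 at row 1 (w1 leaves); pivot element 3.
Divide row 1 by 3; eliminate column x1 from the other rows.
Row 3 update in column w1: 0 − 5·(1/3) = -5/3.

-5/3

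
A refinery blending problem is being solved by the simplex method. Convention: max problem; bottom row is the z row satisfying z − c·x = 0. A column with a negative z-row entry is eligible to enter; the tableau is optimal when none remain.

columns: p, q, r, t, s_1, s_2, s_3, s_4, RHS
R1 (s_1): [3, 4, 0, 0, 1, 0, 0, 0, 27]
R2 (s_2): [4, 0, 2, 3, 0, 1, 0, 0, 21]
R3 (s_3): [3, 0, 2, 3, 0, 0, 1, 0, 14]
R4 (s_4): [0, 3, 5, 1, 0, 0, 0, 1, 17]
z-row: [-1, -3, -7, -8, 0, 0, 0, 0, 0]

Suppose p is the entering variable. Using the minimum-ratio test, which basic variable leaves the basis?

s_3

Column p entries and ratios — s_1: 27/3 = 9; s_2: 21/4 = 21/4; s_3: 14/3 = 14/3; s_4: 0 ≤ 0, skip.
Smallest ratio is 14/3 in the row of s_3, so s_3 leaves.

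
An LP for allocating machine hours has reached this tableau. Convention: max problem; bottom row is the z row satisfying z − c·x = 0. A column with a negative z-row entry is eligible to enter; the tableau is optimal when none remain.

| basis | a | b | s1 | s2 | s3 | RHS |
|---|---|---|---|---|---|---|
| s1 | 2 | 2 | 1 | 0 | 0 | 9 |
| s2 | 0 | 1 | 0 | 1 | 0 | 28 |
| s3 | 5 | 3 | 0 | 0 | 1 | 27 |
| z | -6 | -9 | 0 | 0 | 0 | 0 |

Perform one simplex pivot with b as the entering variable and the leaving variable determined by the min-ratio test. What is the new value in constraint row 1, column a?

1

Ratio test on column b — row 1: 9/2 = 9/2; row 2: 28/1 = 28; row 3: 27/3 = 9. Minimum is 9/2 at row 1 (s1 leaves); pivot element 2.
Divide row 1 by 2; eliminate column b from the other rows.
In the new row 1, the a entry is the old entry divided by the pivot: 2/2 = 1.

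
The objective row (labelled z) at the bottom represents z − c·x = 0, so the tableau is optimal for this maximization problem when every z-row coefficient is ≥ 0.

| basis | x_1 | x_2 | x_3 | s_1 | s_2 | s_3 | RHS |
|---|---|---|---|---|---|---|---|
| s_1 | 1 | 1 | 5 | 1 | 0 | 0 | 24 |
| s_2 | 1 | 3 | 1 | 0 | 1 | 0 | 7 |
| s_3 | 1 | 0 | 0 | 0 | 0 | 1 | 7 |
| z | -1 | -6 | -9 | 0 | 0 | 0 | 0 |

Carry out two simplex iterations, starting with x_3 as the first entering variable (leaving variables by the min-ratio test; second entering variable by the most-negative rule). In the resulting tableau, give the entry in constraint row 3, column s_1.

0

Ratio test on column x_3 — row 1: 24/5 = 24/5; row 2: 7/1 = 7; row 3: entry 0 ≤ 0. Minimum is 24/5 at row 1 (s_1 leaves); pivot element 5.
Divide row 1 by 5; eliminate column x_3 from the other rows.
Second iteration: most negative z-row entry is -21/5 in column x_2, so x_2 enters.
Ratio test on column x_2 — row 1: (24/5)/(1/5) = 24; row 2: (11/5)/(14/5) = 11/14; row 3: entry 0 ≤ 0. Minimum is 11/14 at row 2 (s_2 leaves); pivot element 14/5.
Divide row 2 by 14/5; eliminate column x_2 from the other rows.
After both pivots, the entry at constraint row 3, column s_1 is 0.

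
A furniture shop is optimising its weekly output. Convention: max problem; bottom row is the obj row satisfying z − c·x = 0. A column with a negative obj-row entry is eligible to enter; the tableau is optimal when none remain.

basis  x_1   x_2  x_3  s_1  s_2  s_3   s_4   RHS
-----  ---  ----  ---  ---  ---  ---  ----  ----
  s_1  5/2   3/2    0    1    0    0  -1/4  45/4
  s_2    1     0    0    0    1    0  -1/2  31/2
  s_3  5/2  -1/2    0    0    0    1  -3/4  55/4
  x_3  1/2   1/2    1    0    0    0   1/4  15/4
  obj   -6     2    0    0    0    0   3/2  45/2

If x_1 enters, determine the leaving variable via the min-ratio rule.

Column x_1 entries and ratios — s_1: (45/4)/(5/2) = 9/2; s_2: (31/2)/1 = 31/2; s_3: (55/4)/(5/2) = 11/2; x_3: (15/4)/(1/2) = 15/2.
Smallest ratio is 9/2 in the row of s_1, so s_1 leaves.

s_1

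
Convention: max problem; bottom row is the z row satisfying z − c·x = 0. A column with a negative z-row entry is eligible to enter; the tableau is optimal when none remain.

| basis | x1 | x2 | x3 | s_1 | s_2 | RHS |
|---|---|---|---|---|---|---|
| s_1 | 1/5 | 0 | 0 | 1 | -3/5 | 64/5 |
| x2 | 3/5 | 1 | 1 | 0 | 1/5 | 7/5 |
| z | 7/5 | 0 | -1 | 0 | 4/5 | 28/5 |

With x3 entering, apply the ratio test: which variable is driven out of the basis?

Column x3 entries and ratios — s_1: 0 ≤ 0, skip; x2: (7/5)/1 = 7/5.
Smallest ratio is 7/5 in the row of x2, so x2 leaves.

x2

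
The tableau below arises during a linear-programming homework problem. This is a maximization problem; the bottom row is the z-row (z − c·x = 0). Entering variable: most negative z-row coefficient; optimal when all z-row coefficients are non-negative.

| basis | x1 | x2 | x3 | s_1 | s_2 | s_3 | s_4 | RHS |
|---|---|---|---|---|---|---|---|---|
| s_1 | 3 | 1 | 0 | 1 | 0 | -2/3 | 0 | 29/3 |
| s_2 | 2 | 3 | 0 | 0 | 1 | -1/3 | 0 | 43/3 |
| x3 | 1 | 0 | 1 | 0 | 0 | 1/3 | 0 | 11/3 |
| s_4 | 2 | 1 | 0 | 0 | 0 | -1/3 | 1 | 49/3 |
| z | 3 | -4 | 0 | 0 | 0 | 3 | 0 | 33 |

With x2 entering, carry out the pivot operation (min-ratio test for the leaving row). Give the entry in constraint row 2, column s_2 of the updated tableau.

Ratio test on column x2 — row 1: (29/3)/1 = 29/3; row 2: (43/3)/3 = 43/9; row 3: entry 0 ≤ 0; row 4: (49/3)/1 = 49/3. Minimum is 43/9 at row 2 (s_2 leaves); pivot element 3.
Divide row 2 by 3; eliminate column x2 from the other rows.
In the new row 2, the s_2 entry is the old entry divided by the pivot: 1/3 = 1/3.

1/3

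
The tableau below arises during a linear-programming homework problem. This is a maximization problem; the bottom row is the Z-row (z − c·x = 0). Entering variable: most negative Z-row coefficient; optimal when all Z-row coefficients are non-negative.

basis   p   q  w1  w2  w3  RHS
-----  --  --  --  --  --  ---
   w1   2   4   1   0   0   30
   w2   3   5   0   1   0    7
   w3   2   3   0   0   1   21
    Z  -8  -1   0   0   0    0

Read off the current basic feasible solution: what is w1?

w1 is basic (row 1); its value is the RHS of that row, 30.

30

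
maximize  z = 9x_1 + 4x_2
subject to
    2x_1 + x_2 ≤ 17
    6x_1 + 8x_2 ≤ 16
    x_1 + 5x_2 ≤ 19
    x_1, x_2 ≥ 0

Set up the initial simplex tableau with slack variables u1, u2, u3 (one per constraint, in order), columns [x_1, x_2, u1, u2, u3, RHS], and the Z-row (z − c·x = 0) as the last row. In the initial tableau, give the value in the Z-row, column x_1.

The Z-row carries the negated objective coefficients: the x_1 entry is -9.

-9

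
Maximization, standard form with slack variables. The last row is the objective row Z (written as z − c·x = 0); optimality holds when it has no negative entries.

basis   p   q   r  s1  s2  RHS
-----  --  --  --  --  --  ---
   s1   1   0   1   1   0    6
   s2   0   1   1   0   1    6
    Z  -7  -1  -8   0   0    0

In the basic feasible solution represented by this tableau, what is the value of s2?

s2 is basic (row 2); its value is the RHS of that row, 6.

6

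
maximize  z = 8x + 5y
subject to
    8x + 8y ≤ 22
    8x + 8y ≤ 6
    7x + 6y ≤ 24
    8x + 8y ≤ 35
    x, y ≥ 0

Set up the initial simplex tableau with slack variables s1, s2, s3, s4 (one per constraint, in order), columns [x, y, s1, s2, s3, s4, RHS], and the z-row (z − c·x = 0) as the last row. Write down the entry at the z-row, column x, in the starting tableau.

-8

The z-row carries the negated objective coefficients: the x entry is -8.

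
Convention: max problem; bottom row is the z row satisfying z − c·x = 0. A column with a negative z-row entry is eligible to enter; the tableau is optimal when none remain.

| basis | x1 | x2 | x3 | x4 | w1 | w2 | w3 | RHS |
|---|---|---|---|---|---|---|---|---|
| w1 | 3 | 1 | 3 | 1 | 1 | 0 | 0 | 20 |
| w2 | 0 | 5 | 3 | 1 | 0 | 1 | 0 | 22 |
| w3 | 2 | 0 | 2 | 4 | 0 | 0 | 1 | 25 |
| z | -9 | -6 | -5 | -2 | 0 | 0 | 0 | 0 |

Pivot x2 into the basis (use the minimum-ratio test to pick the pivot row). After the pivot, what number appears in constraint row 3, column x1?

Ratio test on column x2 — row 1: 20/1 = 20; row 2: 22/5 = 22/5; row 3: entry 0 ≤ 0. Minimum is 22/5 at row 2 (w2 leaves); pivot element 5.
Divide row 2 by 5; eliminate column x2 from the other rows.
Row 3 update in column x1: 2 − 0·0 = 2.

2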